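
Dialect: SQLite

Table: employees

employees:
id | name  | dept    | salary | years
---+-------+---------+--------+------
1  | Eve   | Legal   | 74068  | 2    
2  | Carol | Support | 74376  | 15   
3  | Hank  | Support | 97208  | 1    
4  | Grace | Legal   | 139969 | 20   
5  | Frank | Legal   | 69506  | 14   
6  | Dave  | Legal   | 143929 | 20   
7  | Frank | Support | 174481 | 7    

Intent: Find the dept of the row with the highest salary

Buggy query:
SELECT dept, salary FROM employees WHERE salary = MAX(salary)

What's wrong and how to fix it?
Bug: WHERE is evaluated per row; an aggregate over the whole table isn't defined there

Fix: Wrap MAX in a scalar subquery so WHERE compares against a single value

Corrected query:
SELECT dept, salary FROM employees WHERE salary = (SELECT MAX(salary) FROM employees)

Result:
dept    | salary
--------+-------
Support | 174481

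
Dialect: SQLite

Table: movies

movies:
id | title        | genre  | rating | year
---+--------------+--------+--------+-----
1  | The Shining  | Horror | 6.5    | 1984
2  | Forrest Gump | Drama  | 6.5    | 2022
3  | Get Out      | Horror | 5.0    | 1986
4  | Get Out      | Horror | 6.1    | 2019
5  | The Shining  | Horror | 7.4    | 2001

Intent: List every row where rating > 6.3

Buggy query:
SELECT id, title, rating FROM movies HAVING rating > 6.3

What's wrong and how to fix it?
Bug: HAVING filters the output of aggregation, but this query has no GROUP BY and no aggregate functions, so SQLite rejects it (HAVING clause on a non-aggregate query); the condition here is per row

Fix: Use WHERE for row-level filtering

Corrected query:
SELECT id, title, rating FROM movies WHERE rating > 6.3

Result:
id | title        | rating
---+--------------+-------
1  | The Shining  | 6.5   
2  | Forrest Gump | 6.5   
5  | The Shining  | 7.4   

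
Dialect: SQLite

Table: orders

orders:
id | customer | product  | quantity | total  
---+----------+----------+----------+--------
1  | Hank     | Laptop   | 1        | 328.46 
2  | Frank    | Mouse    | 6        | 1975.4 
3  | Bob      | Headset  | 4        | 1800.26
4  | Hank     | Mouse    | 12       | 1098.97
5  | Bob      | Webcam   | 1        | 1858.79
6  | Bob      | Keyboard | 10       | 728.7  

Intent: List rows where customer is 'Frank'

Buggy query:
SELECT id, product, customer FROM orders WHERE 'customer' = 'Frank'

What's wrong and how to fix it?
Bug: Single quotes denote string literals in SQL; the column name is being compared as a constant string

Fix: Reference the column as customer without single quotes

Corrected query:
SELECT id, product, customer FROM orders WHERE customer = 'Frank'

Result:
id | product | customer
---+---------+---------
2  | Mouse   | Frank   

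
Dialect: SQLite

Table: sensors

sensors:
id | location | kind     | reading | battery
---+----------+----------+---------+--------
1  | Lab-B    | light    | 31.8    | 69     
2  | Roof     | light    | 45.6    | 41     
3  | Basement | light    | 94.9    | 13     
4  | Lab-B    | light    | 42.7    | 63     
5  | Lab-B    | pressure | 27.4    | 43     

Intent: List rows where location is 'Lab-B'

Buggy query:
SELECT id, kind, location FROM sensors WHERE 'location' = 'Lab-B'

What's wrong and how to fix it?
Bug: Single quotes denote string literals in SQL; the column name is being compared as a constant string

Fix: Reference the column as location without single quotes

Corrected query:
SELECT id, kind, location FROM sensors WHERE location = 'Lab-B'

Result:
id | kind     | location
---+----------+---------
1  | light    | Lab-B   
4  | light    | Lab-B   
5  | pressure | Lab-B   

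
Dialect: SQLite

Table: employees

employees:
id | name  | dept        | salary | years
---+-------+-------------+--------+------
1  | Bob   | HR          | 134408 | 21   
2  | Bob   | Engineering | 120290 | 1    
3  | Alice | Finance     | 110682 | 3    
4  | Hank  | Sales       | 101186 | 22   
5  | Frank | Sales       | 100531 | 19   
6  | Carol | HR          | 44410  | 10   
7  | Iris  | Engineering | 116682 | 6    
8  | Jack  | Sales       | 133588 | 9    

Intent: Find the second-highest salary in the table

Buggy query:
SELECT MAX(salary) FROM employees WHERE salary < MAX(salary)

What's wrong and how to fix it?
Bug: The inner MAX is an aggregate inside WHERE, which is not allowed

Fix: Compute the overall MAX in a subquery, then take MAX of rows below it

Corrected query:
SELECT MAX(salary) FROM employees WHERE salary < (SELECT MAX(salary) FROM employees)

Result:
MAX(salary)
-----------
133588     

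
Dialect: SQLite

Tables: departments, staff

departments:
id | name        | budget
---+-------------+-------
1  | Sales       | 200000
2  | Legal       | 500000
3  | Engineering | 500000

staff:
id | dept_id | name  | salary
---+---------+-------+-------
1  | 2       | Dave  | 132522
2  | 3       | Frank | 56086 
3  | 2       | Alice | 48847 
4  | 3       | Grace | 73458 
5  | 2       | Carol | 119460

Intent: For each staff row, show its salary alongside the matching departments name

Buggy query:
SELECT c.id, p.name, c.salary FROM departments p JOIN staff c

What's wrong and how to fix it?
Bug: Missing join condition: each staff row is matched to all departments rows instead of just its own

Fix: Add ON c.dept_id = p.id to the JOIN

Corrected query:
SELECT c.id, p.name, c.salary FROM departments p JOIN staff c ON c.dept_id = p.id

Result:
id | name        | salary
---+-------------+-------
1  | Legal       | 132522
2  | Engineering | 56086 
3  | Legal       | 48847 
4  | Engineering | 73458 
5  | Legal       | 119460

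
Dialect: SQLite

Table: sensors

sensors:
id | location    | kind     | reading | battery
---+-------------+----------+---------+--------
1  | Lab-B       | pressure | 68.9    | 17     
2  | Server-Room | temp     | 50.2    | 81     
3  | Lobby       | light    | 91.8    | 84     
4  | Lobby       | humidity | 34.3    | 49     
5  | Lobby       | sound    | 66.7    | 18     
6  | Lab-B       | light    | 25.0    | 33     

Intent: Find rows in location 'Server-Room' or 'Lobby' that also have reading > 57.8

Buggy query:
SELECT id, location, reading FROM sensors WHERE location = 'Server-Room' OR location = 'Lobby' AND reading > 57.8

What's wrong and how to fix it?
Bug: Without parentheses, AND is evaluated before OR, so the reading filter only applies to the 'Lobby' branch

Fix: Group the OR with parentheses (or use IN), then AND the threshold

Corrected query:
SELECT id, location, reading FROM sensors WHERE (location = 'Server-Room' OR location = 'Lobby') AND reading > 57.8

Result:
id | location | reading
---+----------+--------
3  | Lobby    | 91.8   
5  | Lobby    | 66.7   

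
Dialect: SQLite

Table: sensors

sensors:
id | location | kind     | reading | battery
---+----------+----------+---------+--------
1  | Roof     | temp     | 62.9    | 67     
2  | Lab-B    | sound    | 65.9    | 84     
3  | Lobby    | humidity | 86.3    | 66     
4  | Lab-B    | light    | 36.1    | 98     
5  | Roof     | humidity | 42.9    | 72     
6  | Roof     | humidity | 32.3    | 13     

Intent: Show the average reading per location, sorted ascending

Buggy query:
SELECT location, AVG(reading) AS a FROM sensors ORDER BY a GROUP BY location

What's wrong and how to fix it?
Bug: GROUP BY must precede ORDER BY

Fix: Move ORDER BY to the end, after GROUP BY

Corrected query:
SELECT location, AVG(reading) AS a FROM sensors GROUP BY location ORDER BY a

Result:
location | a        
---------+----------
Roof     | 46.033333
Lab-B    | 51       
Lobby    | 86.3     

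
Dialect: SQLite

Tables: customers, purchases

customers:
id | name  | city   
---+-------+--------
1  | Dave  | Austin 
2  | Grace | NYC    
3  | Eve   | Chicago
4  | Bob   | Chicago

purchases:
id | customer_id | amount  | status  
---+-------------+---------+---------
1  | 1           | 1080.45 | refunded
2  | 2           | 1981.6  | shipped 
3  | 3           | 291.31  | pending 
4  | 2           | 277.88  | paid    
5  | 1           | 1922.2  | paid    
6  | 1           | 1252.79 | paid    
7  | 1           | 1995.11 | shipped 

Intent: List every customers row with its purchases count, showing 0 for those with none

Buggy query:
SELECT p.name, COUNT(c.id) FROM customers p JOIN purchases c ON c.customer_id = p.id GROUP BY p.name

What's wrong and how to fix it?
Bug: INNER JOIN drops customers rows that have no matching purchases rows

Fix: Use LEFT JOIN so parents without children still appear (COUNT(c.id) gives 0)

Corrected query:
SELECT p.name, COUNT(c.id) FROM customers p LEFT JOIN purchases c ON c.customer_id = p.id GROUP BY p.name

Result:
name  | COUNT(c.id)
------+------------
Bob   | 0          
Dave  | 4          
Eve   | 1          
Grace | 2          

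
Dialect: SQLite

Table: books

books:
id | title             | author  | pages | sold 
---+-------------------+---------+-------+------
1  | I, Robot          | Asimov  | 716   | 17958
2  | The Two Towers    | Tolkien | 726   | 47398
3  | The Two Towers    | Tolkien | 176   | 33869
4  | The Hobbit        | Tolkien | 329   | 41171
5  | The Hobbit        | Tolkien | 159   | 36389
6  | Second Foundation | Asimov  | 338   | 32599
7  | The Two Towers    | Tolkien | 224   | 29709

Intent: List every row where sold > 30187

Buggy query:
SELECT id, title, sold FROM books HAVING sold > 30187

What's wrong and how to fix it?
Bug: This is a non-aggregate query (no GROUP BY, no aggregates), so in SQLite the HAVING clause is invalid here; a row-level condition belongs in WHERE

Fix: Use WHERE for row-level filtering

Corrected query:
SELECT id, title, sold FROM books WHERE sold > 30187

Result:
id | title             | sold 
---+-------------------+------
2  | The Two Towers    | 47398
3  | The Two Towers    | 33869
4  | The Hobbit        | 41171
5  | The Hobbit        | 36389
6  | Second Foundation | 32599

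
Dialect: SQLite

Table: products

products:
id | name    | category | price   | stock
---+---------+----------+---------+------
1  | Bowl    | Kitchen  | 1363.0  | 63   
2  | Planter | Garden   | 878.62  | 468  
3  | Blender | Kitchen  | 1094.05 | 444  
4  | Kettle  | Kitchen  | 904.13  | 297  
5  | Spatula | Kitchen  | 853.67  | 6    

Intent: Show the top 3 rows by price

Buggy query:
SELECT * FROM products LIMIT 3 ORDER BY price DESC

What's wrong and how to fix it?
Bug: ORDER BY cannot follow LIMIT; LIMIT is the final clause

Fix: Sort with ORDER BY, then apply LIMIT

Corrected query:
SELECT * FROM products ORDER BY price DESC LIMIT 3

Result:
id | name    | category | price   | stock
---+---------+----------+---------+------
1  | Bowl    | Kitchen  | 1363    | 63   
3  | Blender | Kitchen  | 1094.05 | 444  
4  | Kettle  | Kitchen  | 904.13  | 297  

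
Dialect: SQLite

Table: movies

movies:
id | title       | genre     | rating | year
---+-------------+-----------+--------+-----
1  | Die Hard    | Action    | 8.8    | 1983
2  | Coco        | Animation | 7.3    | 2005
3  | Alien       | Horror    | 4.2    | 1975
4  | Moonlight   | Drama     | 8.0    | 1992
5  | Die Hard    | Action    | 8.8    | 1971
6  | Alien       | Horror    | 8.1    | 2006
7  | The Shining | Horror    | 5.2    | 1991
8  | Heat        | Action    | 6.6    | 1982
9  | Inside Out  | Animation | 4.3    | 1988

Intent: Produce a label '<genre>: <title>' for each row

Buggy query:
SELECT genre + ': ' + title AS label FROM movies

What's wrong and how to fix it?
Bug: SQLite uses || for string concatenation; + coerces text to numbers (yielding 0)

Fix: Replace + with || to concatenate text

Corrected query:
SELECT genre || ': ' || title AS label FROM movies

Result:
label                
---------------------
Action: Die Hard     
Animation: Coco      
Horror: Alien        
Drama: Moonlight     
Action: Die Hard     
Horror: Alien        
Horror: The Shining  
Action: Heat         
Animation: Inside Out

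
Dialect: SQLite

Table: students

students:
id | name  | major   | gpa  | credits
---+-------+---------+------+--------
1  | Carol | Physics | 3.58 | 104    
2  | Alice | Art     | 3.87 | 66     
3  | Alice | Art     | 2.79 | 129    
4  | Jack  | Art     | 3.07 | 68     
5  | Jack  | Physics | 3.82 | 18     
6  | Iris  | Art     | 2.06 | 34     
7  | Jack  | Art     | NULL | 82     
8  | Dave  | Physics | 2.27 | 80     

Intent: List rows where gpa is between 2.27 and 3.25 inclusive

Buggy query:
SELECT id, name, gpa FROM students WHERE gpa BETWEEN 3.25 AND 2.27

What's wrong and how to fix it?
Bug: The bounds are reversed; BETWEEN a AND b requires a <= b to match anything

Fix: Write BETWEEN 2.27 AND 3.25

Corrected query:
SELECT id, name, gpa FROM students WHERE gpa BETWEEN 2.27 AND 3.25

Result:
id | name  | gpa 
---+-------+-----
3  | Alice | 2.79
4  | Jack  | 3.07
8  | Dave  | 2.27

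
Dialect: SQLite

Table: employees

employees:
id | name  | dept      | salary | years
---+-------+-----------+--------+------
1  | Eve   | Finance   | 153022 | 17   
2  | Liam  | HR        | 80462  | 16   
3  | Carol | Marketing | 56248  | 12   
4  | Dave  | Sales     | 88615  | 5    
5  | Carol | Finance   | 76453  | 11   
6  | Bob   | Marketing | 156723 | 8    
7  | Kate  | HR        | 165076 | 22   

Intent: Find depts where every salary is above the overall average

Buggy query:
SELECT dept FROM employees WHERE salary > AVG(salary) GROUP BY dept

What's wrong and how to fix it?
Bug: AVG() is an aggregate; it can't sit directly in WHERE

Fix: Compute the overall average in a scalar subquery and compare each group's MIN against it in HAVING

Corrected query:
SELECT dept FROM employees GROUP BY dept HAVING MIN(salary) > (SELECT AVG(salary) FROM employees)

Result:
(no rows)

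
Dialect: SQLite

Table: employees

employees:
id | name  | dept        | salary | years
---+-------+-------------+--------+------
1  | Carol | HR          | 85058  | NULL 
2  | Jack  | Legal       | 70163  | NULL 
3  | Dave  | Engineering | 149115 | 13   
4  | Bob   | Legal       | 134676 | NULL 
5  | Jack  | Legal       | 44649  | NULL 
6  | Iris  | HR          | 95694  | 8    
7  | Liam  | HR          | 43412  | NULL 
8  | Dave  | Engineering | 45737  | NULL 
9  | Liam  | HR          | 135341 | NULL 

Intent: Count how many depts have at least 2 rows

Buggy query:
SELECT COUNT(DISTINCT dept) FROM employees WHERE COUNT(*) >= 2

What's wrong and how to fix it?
Bug: COUNT(*) cannot appear in WHERE; the per-group count doesn't exist yet

Fix: Use a subquery that GROUPs and filters with HAVING, then count its rows

Corrected query:
SELECT COUNT(*) FROM (SELECT dept FROM employees GROUP BY dept HAVING COUNT(*) >= 2)

Result:
COUNT(*)
--------
3       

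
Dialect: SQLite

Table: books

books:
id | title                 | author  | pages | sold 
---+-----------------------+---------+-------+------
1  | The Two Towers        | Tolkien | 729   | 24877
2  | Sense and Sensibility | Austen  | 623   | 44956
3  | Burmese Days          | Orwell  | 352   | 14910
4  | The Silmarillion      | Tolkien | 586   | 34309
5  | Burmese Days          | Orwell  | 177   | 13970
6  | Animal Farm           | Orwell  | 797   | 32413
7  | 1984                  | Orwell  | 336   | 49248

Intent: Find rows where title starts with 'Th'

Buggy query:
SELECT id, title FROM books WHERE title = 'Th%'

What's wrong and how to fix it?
Bug: Wildcards only work with LIKE; '=' treats '%' as a literal character

Fix: Replace '=' with LIKE so 'Th%' is treated as a pattern

Corrected query:
SELECT id, title FROM books WHERE title LIKE 'Th%'

Result:
id | title           
---+-----------------
1  | The Two Towers  
4  | The Silmarillion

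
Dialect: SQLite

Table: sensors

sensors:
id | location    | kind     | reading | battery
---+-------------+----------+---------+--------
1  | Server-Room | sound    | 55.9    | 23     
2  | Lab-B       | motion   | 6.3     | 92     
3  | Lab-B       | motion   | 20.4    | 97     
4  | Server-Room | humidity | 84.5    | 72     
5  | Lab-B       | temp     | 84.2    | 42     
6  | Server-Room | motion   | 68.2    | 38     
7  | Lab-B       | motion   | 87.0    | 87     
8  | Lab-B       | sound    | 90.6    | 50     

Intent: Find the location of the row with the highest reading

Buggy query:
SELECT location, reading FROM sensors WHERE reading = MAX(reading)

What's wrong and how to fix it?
Bug: WHERE is evaluated per row; an aggregate over the whole table isn't defined there

Fix: Wrap MAX in a scalar subquery so WHERE compares against a single value

Corrected query:
SELECT location, reading FROM sensors WHERE reading = (SELECT MAX(reading) FROM sensors)

Result:
location | reading
---------+--------
Lab-B    | 90.6   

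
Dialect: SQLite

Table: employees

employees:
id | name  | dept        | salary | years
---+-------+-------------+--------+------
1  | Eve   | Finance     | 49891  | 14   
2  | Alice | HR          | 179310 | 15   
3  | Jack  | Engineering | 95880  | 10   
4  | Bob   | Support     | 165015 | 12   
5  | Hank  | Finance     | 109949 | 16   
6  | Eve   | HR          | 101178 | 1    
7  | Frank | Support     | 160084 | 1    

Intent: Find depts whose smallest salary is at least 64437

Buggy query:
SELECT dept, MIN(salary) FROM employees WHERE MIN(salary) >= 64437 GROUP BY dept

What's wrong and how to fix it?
Bug: Aggregates like MIN are computed per group after WHERE runs

Fix: Use HAVING for the per-group MIN condition

Corrected query:
SELECT dept, MIN(salary) FROM employees GROUP BY dept HAVING MIN(salary) >= 64437

Result:
dept        | MIN(salary)
------------+------------
Engineering | 95880      
HR          | 101178     
Support     | 160084     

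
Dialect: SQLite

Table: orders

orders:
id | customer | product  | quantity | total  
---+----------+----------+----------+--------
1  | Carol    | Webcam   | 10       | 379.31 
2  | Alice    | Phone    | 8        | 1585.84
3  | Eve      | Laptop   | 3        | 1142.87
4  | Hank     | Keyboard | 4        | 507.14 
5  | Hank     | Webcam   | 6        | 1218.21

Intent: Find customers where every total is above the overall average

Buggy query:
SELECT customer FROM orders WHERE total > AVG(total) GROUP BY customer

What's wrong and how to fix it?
Bug: WHERE evaluates per row before aggregation, so AVG() is unavailable

Fix: Use a subquery for AVG and a HAVING MIN(...) filter so the condition holds for every row in the group

Corrected query:
SELECT customer FROM orders GROUP BY customer HAVING MIN(total) > (SELECT AVG(total) FROM orders)

Result:
customer
--------
Alice   
Eve     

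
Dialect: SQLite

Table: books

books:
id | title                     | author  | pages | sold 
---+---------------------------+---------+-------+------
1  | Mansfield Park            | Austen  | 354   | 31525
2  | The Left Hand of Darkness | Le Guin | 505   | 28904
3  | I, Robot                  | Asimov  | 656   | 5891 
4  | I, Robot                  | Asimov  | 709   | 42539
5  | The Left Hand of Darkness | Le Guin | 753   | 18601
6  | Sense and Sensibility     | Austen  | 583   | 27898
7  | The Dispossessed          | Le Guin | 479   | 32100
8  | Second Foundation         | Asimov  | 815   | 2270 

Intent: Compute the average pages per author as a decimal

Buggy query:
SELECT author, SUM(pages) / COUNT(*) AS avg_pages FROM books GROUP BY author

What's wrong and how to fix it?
Bug: SUM(pages) and COUNT(*) are both integers; the division truncates the fractional part

Fix: Cast one side to REAL so the division keeps the fractional part

Corrected query:
SELECT author, SUM(pages) * 1.0 / COUNT(*) AS avg_pages FROM books GROUP BY author

Result:
author  | avg_pages 
--------+-----------
Asimov  | 726.666667
Austen  | 468.5     
Le Guin | 579       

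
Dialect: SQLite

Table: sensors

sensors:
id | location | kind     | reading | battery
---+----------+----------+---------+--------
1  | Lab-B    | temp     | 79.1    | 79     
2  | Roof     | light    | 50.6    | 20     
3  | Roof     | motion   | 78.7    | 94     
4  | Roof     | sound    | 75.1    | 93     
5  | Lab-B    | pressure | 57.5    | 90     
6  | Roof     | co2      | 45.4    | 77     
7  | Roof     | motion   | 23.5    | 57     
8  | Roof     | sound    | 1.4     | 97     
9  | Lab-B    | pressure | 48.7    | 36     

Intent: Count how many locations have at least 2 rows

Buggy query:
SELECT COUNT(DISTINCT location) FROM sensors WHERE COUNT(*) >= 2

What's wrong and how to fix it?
Bug: COUNT(*) cannot appear in WHERE; the per-group count doesn't exist yet

Fix: Group first with HAVING COUNT(*) >= 2, then COUNT the resulting groups

Corrected query:
SELECT COUNT(*) FROM (SELECT location FROM sensors GROUP BY location HAVING COUNT(*) >= 2)

Result:
COUNT(*)
--------
2       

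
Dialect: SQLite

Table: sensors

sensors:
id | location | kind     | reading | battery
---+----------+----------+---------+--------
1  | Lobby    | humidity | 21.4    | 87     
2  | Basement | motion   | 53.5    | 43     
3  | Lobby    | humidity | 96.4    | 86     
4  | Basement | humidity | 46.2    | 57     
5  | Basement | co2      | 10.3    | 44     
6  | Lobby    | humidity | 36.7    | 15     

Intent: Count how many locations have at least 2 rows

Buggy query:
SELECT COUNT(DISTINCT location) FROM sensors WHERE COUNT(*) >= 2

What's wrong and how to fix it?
Bug: WHERE filters individual rows, not groups, so a group-level COUNT is invalid there

Fix: Use a subquery that GROUPs and filters with HAVING, then count its rows

Corrected query:
SELECT COUNT(*) FROM (SELECT location FROM sensors GROUP BY location HAVING COUNT(*) >= 2)

Result:
COUNT(*)
--------
2       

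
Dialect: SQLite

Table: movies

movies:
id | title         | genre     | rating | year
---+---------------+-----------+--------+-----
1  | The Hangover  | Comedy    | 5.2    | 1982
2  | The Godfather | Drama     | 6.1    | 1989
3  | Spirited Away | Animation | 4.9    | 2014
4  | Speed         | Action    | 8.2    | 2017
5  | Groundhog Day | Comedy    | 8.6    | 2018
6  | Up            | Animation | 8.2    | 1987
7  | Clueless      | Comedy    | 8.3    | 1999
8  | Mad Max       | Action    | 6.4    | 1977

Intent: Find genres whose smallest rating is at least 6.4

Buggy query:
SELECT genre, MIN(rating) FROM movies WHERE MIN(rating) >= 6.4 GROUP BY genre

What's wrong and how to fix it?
Bug: MIN() in WHERE is a misuse of aggregate

Fix: Use HAVING for the per-group MIN condition

Corrected query:
SELECT genre, MIN(rating) FROM movies GROUP BY genre HAVING MIN(rating) >= 6.4

Result:
genre  | MIN(rating)
-------+------------
Action | 6.4        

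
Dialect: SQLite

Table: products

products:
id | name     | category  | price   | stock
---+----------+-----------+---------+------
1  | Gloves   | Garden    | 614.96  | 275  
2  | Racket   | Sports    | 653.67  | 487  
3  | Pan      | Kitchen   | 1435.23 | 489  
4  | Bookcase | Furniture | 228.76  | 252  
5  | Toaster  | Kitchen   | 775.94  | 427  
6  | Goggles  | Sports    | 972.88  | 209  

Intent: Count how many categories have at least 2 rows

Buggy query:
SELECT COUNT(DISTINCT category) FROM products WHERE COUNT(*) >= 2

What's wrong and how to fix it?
Bug: WHERE filters individual rows, not groups, so a group-level COUNT is invalid there

Fix: Group first with HAVING COUNT(*) >= 2, then COUNT the resulting groups

Corrected query:
SELECT COUNT(*) FROM (SELECT category FROM products GROUP BY category HAVING COUNT(*) >= 2)

Result:
COUNT(*)
--------
2       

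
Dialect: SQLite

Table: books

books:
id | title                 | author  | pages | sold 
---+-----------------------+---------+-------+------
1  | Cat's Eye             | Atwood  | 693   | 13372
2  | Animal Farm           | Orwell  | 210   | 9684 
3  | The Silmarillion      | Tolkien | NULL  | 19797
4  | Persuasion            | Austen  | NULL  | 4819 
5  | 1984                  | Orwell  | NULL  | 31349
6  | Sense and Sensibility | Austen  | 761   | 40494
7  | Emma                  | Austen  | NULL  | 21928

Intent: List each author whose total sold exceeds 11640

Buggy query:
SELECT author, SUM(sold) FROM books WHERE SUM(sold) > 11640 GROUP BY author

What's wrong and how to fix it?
Bug: Aggregate functions cannot appear in a WHERE clause

Fix: Move the aggregate condition to a HAVING clause

Corrected query:
SELECT author, SUM(sold) FROM books GROUP BY author HAVING SUM(sold) > 11640

Result:
author  | SUM(sold)
--------+----------
Atwood  | 13372    
Austen  | 67241    
Orwell  | 41033    
Tolkien | 19797    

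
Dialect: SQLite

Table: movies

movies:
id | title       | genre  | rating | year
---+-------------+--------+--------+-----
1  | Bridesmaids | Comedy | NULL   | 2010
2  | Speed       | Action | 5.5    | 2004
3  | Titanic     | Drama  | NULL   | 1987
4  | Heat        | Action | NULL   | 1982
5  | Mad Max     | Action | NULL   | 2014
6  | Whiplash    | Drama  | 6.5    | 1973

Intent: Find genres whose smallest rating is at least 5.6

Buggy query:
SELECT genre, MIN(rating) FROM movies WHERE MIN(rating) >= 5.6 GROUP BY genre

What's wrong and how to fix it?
Bug: Aggregates like MIN are computed per group after WHERE runs

Fix: Replace WHERE with HAVING after the GROUP BY

Corrected query:
SELECT genre, MIN(rating) FROM movies GROUP BY genre HAVING MIN(rating) >= 5.6

Result:
genre | MIN(rating)
------+------------
Drama | 6.5        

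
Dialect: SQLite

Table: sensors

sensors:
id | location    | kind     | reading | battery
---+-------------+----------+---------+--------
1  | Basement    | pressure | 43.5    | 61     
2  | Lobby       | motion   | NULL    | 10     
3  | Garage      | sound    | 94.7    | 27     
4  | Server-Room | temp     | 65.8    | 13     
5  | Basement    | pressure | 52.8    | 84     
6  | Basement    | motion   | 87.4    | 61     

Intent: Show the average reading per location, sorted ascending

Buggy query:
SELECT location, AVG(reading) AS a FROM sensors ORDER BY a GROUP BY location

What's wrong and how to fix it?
Bug: ORDER BY appears before GROUP BY; SQL clause order requires GROUP BY first

Fix: Reorder: SELECT … FROM … GROUP BY … ORDER BY …

Corrected query:
SELECT location, AVG(reading) AS a FROM sensors GROUP BY location ORDER BY a

Result:
location    | a        
------------+----------
Lobby       | NULL     
Basement    | 61.233333
Server-Room | 65.8     
Garage      | 94.7     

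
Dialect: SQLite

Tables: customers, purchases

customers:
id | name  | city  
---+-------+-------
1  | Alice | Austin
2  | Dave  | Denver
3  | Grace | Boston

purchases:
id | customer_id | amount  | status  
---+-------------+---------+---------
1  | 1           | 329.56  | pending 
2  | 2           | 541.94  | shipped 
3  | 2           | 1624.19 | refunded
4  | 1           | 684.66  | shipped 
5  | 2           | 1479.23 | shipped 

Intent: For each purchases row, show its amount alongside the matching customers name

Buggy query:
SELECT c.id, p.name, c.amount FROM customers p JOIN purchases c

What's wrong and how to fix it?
Bug: JOIN with no ON clause produces a cartesian product; every purchases row pairs with every customers row

Fix: Specify the join condition linking the foreign key to the parent id

Corrected query:
SELECT c.id, p.name, c.amount FROM customers p JOIN purchases c ON c.customer_id = p.id

Result:
id | name  | amount 
---+-------+--------
1  | Alice | 329.56 
2  | Dave  | 541.94 
3  | Dave  | 1624.19
4  | Alice | 684.66 
5  | Dave  | 1479.23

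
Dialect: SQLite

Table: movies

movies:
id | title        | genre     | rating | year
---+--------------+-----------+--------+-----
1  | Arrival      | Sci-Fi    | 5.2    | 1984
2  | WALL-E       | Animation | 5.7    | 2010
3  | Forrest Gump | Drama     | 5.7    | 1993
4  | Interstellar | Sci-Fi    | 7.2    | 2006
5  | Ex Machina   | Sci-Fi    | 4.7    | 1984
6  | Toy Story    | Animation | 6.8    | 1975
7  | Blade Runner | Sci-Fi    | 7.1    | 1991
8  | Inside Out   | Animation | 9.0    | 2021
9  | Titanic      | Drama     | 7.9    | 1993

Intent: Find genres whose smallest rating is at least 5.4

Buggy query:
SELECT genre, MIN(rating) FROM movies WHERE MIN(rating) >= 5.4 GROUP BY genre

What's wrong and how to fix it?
Bug: MIN() in WHERE is a misuse of aggregate

Fix: Use HAVING for the per-group MIN condition

Corrected query:
SELECT genre, MIN(rating) FROM movies GROUP BY genre HAVING MIN(rating) >= 5.4

Result:
genre     | MIN(rating)
----------+------------
Animation | 5.7        
Drama     | 5.7        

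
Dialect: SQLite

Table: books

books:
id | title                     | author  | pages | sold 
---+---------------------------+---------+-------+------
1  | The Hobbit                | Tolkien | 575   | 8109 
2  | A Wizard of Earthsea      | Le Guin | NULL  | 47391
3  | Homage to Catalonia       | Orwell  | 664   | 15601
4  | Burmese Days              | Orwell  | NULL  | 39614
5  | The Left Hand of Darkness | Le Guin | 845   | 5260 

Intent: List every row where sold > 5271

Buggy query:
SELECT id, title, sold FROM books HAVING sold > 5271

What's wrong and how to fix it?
Bug: This is a non-aggregate query (no GROUP BY, no aggregates), so in SQLite the HAVING clause is invalid here; a row-level condition belongs in WHERE

Fix: Replace HAVING with WHERE since the condition applies to individual rows

Corrected query:
SELECT id, title, sold FROM books WHERE sold > 5271

Result:
id | title                | sold 
---+----------------------+------
1  | The Hobbit           | 8109 
2  | A Wizard of Earthsea | 47391
3  | Homage to Catalonia  | 15601
4  | Burmese Days         | 39614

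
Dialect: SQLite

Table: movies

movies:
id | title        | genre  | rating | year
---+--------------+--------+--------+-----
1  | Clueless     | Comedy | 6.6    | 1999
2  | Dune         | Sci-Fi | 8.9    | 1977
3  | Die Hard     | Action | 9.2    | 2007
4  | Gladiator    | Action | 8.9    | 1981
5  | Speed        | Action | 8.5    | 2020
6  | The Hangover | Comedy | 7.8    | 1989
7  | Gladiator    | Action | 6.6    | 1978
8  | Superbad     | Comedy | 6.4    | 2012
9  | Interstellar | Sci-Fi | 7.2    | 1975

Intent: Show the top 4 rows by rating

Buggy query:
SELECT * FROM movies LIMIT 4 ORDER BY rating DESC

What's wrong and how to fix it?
Bug: ORDER BY cannot follow LIMIT; LIMIT is the final clause

Fix: Sort with ORDER BY, then apply LIMIT

Corrected query:
SELECT * FROM movies ORDER BY rating DESC LIMIT 4

Result:
id | title     | genre  | rating | year
---+-----------+--------+--------+-----
3  | Die Hard  | Action | 9.2    | 2007
2  | Dune      | Sci-Fi | 8.9    | 1977
4  | Gladiator | Action | 8.9    | 1981
5  | Speed     | Action | 8.5    | 2020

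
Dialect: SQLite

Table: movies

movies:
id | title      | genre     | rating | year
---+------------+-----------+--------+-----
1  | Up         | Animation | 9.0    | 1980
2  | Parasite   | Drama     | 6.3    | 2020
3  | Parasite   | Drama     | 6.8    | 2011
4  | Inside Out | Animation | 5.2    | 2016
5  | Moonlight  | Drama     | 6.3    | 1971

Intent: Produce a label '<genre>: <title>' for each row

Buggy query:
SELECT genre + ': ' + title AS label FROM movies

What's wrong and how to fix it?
Bug: SQLite uses || for string concatenation; + coerces text to numbers (yielding 0)

Fix: Replace + with || to concatenate text

Corrected query:
SELECT genre || ': ' || title AS label FROM movies

Result:
label                
---------------------
Animation: Up        
Drama: Parasite      
Drama: Parasite      
Animation: Inside Out
Drama: Moonlight     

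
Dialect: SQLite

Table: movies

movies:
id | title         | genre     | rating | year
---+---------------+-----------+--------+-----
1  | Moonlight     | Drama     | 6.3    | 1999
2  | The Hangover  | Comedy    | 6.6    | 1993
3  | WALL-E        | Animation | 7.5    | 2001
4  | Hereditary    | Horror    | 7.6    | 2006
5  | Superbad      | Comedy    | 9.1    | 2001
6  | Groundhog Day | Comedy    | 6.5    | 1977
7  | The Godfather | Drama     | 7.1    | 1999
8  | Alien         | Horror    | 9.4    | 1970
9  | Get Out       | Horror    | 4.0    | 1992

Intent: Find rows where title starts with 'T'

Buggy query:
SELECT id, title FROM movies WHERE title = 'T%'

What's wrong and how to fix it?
Bug: '=' compares the literal string including the % character; pattern matching needs LIKE

Fix: Replace '=' with LIKE so 'T%' is treated as a pattern

Corrected query:
SELECT id, title FROM movies WHERE title LIKE 'T%'

Result:
id | title        
---+--------------
2  | The Hangover 
7  | The Godfather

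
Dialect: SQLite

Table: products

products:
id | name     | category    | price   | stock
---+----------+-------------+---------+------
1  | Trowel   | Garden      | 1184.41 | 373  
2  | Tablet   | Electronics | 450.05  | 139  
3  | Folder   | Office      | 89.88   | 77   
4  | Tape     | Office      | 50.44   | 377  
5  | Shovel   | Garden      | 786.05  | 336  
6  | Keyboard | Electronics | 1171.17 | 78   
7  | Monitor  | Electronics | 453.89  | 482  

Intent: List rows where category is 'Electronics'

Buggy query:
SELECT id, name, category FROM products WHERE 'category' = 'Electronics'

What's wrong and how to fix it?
Bug: 'category' in single quotes is a string literal, not the column; the comparison is literal-vs-literal and never true

Fix: Reference the column as category without single quotes

Corrected query:
SELECT id, name, category FROM products WHERE category = 'Electronics'

Result:
id | name     | category   
---+----------+------------
2  | Tablet   | Electronics
6  | Keyboard | Electronics
7  | Monitor  | Electronics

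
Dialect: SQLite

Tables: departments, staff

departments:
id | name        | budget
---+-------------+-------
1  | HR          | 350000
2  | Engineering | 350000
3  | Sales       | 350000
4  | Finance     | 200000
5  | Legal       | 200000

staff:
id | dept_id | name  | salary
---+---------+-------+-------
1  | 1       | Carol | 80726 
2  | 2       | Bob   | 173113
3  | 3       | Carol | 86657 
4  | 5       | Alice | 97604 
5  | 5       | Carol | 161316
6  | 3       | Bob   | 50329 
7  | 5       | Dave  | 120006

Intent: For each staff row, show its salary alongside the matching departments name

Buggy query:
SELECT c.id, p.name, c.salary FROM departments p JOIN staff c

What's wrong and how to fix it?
Bug: JOIN with no ON clause produces a cartesian product; every staff row pairs with every departments row

Fix: Specify the join condition linking the foreign key to the parent id

Corrected query:
SELECT c.id, p.name, c.salary FROM departments p JOIN staff c ON c.dept_id = p.id

Result:
id | name        | salary
---+-------------+-------
1  | HR          | 80726 
2  | Engineering | 173113
3  | Sales       | 86657 
4  | Legal       | 97604 
5  | Legal       | 161316
6  | Sales       | 50329 
7  | Legal       | 120006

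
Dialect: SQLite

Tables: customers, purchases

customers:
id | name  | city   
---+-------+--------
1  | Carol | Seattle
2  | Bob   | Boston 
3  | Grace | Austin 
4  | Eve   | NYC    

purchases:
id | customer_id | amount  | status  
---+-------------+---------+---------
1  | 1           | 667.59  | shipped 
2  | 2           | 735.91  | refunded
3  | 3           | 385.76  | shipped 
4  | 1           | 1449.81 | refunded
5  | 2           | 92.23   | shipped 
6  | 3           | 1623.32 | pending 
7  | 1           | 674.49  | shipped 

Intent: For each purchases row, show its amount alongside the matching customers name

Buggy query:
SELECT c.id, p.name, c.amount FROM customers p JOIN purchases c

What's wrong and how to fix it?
Bug: JOIN with no ON clause produces a cartesian product; every purchases row pairs with every customers row

Fix: Specify the join condition linking the foreign key to the parent id

Corrected query:
SELECT c.id, p.name, c.amount FROM customers p JOIN purchases c ON c.customer_id = p.id

Result:
id | name  | amount 
---+-------+--------
1  | Carol | 667.59 
2  | Bob   | 735.91 
3  | Grace | 385.76 
4  | Carol | 1449.81
5  | Bob   | 92.23  
6  | Grace | 1623.32
7  | Carol | 674.49 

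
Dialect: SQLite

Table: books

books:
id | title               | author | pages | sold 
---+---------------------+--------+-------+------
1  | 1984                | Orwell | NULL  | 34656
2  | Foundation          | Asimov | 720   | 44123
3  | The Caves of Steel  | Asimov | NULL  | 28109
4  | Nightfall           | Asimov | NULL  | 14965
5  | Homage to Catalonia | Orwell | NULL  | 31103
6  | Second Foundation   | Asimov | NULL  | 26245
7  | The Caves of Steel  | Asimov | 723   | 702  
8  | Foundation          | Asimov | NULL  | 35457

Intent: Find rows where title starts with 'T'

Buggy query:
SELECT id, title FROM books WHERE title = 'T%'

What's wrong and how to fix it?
Bug: '=' compares the literal string including the % character; pattern matching needs LIKE

Fix: Use LIKE for wildcard pattern matching

Corrected query:
SELECT id, title FROM books WHERE title LIKE 'T%'

Result:
id | title             
---+-------------------
3  | The Caves of Steel
7  | The Caves of Steel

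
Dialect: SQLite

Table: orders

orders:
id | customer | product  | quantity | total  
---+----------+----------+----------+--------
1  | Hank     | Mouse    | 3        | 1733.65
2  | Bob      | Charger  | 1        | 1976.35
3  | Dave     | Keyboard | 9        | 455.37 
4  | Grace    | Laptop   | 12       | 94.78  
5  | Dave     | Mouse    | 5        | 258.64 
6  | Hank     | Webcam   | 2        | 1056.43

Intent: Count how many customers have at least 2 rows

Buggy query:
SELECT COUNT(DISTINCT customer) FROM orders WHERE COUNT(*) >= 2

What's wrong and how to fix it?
Bug: WHERE filters individual rows, not groups, so a group-level COUNT is invalid there

Fix: Group first with HAVING COUNT(*) >= 2, then COUNT the resulting groups

Corrected query:
SELECT COUNT(*) FROM (SELECT customer FROM orders GROUP BY customer HAVING COUNT(*) >= 2)

Result:
COUNT(*)
--------
2       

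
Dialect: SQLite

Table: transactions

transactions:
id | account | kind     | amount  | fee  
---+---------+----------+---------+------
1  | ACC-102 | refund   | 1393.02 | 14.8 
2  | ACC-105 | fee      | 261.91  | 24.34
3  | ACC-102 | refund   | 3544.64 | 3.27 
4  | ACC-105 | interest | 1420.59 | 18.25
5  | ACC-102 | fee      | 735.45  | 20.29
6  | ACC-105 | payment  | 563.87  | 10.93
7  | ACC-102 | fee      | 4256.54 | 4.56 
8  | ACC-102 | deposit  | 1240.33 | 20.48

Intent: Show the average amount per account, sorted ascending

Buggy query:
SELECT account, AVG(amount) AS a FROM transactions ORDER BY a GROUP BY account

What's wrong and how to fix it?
Bug: ORDER BY appears before GROUP BY; SQL clause order requires GROUP BY first

Fix: Move ORDER BY to the end, after GROUP BY

Corrected query:
SELECT account, AVG(amount) AS a FROM transactions GROUP BY account ORDER BY a

Result:
account | a       
--------+---------
ACC-105 | 748.79  
ACC-102 | 2233.996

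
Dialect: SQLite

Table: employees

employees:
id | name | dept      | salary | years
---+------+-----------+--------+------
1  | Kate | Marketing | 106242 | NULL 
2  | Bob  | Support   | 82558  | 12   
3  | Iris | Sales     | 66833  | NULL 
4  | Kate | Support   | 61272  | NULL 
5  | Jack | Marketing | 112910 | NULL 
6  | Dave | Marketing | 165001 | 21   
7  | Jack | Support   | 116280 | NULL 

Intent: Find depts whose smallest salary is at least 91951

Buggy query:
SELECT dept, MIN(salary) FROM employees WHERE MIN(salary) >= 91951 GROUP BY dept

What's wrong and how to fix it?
Bug: Aggregates like MIN are computed per group after WHERE runs

Fix: Use HAVING for the per-group MIN condition

Corrected query:
SELECT dept, MIN(salary) FROM employees GROUP BY dept HAVING MIN(salary) >= 91951

Result:
dept      | MIN(salary)
----------+------------
Marketing | 106242     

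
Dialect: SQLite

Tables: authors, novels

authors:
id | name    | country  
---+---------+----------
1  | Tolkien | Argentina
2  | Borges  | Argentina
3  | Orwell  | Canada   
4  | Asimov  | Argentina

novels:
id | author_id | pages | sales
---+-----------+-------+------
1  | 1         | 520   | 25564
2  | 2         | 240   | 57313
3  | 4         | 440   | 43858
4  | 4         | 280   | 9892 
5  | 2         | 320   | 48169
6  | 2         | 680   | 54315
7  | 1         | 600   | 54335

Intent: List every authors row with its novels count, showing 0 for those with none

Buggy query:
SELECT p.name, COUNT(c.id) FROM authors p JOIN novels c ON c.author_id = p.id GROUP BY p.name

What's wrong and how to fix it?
Bug: An inner join excludes parents with zero children

Fix: Switch to LEFT JOIN to retain unmatched parent rows

Corrected query:
SELECT p.name, COUNT(c.id) FROM authors p LEFT JOIN novels c ON c.author_id = p.id GROUP BY p.name

Result:
name    | COUNT(c.id)
--------+------------
Asimov  | 2          
Borges  | 3          
Orwell  | 0          
Tolkien | 2          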